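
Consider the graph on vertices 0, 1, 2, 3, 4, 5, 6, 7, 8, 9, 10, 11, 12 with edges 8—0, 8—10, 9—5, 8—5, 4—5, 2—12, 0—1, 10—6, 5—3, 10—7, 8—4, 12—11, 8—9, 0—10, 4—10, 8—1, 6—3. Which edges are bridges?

10-7, 11-12, 12-2

The edges on the cycle 8-9-5-4-8 are not bridges since each lies on that cycle.
But removing 2—12 disconnects 2 from 12; removing 12—11 disconnects 12 from 11; removing 7—10 disconnects 7 from 10 — these are bridges.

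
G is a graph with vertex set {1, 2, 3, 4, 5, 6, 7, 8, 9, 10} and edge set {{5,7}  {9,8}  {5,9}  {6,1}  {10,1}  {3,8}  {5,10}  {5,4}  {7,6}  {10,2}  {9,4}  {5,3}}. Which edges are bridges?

The edges on the cycle 5-10-1-6-7-5 are not bridges since each lies on that cycle.
But removing 10 - 2 disconnects 10 from 2 — this is a bridge.

10-2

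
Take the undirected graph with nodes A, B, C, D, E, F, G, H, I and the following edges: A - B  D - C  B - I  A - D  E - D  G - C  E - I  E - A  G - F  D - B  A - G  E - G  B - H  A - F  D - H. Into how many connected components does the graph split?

1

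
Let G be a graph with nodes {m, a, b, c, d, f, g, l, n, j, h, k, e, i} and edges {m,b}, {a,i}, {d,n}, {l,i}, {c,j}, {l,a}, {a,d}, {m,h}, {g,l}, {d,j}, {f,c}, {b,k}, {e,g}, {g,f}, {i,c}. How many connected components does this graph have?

2

Starting from b we can reach b, h, k, m. That is one component of size 4.
Starting from a we can reach a, c, d, e, f, g, i, j, l, n. That is one component of size 10.
Total: 2 components.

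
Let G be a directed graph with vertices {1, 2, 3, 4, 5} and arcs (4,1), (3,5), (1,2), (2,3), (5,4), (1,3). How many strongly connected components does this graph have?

{1, 2, 3, 4, 5} are all mutually reachable — one SCC of size 5.
That gives 1 strongly connected component.

1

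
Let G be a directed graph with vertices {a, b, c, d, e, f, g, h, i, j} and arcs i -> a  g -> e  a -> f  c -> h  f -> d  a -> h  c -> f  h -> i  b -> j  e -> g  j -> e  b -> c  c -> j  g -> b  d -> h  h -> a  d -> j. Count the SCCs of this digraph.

{a, b, c, d, e, f, g, h, i, j} are all mutually reachable — one SCC of size 10.
That gives 1 strongly connected component.

1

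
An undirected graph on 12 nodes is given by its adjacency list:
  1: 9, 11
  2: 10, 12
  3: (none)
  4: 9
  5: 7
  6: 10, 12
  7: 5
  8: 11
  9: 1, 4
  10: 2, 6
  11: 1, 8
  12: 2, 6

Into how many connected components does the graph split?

4

3 is isolated — a component by itself.
Starting from 5 we can reach 5, 7. That is one component of size 2.
Starting from 2 we can reach 2, 6, 10, 12. That is one component of size 4.
Starting from 1 we can reach 1, 4, 8, 9, 11. That is one component of size 5.
Total: 4 components.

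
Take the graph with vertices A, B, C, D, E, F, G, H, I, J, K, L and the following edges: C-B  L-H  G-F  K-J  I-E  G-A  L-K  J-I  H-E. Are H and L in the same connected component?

Yes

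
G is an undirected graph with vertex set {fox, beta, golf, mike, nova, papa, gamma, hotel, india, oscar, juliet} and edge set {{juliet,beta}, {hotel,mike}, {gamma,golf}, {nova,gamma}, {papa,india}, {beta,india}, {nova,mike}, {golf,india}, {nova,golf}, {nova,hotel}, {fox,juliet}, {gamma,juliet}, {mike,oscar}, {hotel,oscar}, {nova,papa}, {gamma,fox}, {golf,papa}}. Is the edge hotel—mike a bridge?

No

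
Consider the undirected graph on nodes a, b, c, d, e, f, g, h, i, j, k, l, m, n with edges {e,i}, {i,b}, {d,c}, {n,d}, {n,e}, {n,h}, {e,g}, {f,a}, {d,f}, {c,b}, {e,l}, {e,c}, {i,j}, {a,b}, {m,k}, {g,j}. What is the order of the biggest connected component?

Starting from k we can reach k, m. That is one component of size 2.
Starting from a we can reach a, b, c, d, e, f, g, h, i, j, l, n. That is one component of size 12.
The largest has 12 vertices.

12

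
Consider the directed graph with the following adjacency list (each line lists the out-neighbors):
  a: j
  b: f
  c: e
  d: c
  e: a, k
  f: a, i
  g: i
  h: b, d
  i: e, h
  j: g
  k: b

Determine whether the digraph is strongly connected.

Yes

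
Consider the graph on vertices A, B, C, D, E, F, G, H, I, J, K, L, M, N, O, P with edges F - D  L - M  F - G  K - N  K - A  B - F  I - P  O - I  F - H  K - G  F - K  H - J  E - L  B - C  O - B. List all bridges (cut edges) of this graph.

A-K, B-C, B-F, B-O, D-F, E-L, F-H, H-J, I-O, I-P, K-N, L-M

The edges on the cycle F-K-G-F are not bridges since each lies on that cycle.
But removing K - A disconnects K from A; removing C - B disconnects C from B; removing N - K disconnects N from K; removing E - L disconnects E from L — these are bridges.
In total 12 edges are bridges.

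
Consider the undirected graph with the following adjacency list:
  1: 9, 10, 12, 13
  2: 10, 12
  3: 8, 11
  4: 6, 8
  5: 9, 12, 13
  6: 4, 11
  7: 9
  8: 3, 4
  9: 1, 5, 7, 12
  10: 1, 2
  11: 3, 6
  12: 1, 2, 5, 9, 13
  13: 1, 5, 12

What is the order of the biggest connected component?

Starting from 3 we can reach 3, 4, 6, 8, 11. That is one component of size 5.
Starting from 1 we can reach 1, 2, 5, 7, 9, 10, 12, 13. That is one component of size 8.
The largest has 8 vertices.

8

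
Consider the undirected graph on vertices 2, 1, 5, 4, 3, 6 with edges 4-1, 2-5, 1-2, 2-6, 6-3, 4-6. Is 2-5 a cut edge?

Yes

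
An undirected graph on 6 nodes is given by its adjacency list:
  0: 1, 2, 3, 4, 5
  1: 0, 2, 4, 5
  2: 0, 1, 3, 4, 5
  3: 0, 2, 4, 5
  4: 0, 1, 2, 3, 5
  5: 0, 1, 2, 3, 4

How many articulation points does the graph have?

Removing 1, for instance, still leaves 1 component. No single vertex removal increases the component count — the graph has no articulation points.

0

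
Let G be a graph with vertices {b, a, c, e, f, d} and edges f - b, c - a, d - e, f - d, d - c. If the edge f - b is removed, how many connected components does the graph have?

Before removal there is 1 component.
f - b is a bridge — removing it separates f's side from b's side.
After removal: 2 components.

2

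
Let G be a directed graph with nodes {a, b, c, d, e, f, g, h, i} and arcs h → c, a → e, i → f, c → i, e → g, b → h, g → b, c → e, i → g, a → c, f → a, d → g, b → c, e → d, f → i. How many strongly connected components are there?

{a, b, c, d, e, f, g, h, i} are all mutually reachable — one SCC of size 9.
That gives 1 strongly connected component.

1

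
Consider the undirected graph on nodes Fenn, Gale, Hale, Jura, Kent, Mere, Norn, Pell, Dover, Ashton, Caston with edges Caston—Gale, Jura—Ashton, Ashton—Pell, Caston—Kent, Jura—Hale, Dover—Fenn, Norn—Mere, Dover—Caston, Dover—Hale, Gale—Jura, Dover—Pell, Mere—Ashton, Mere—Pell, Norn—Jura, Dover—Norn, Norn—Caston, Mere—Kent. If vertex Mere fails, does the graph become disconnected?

Deleting Mere leaves 1 component (was 1) (its neighbors Kent, Norn, Pell, Ashton remain connected to each other), so Mere is not a cut vertex.

No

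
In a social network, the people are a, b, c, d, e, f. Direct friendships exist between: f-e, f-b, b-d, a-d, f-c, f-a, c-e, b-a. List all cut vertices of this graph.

Removing f increases the component count from 1 to 2, so f is a cut vertex.
By contrast removing c leaves 1 component; it is not a cut vertex. No other vertex is a cut vertex either.

f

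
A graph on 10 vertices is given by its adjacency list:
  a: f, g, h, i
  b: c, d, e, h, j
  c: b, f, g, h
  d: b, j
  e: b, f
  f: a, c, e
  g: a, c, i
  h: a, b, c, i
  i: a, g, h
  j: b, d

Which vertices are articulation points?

b

Removing b increases the component count from 1 to 2, so b is a cut vertex.
By contrast removing a leaves 1 component; it is not a cut vertex. No other vertex is a cut vertex either.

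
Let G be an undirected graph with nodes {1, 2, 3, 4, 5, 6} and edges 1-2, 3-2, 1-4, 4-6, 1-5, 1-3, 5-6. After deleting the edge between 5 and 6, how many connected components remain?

5 and 6 are still connected via 5-1-4-6, so the component count stays at 1.

1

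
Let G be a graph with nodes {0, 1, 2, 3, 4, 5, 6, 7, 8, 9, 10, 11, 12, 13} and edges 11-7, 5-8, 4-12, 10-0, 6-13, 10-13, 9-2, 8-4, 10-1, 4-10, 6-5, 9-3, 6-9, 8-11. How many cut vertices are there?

Removing 4 increases the component count from 1 to 2, so 4 is a cut vertex.
Removing 6 increases the component count from 1 to 2, so 6 is a cut vertex.
Removing 8 increases the component count from 1 to 2, so 8 is a cut vertex.
Likewise 9, 10, 11 are cut vertices.
By contrast removing 7 leaves 1 component; it is not a cut vertex. No other vertex is a cut vertex either.

6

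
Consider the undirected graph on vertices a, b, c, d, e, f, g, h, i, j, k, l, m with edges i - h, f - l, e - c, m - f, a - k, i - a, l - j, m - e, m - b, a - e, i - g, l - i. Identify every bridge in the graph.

a-k, b-m, c-e, g-i, h-i, j-l

The edges on the cycle m-f-l-i-a-e-m are not bridges since each lies on that cycle.
But removing h - i disconnects h from i; removing g - i disconnects g from i; removing e - c disconnects e from c; removing m - b disconnects m from b — these are bridges.
In total 6 edges are bridges.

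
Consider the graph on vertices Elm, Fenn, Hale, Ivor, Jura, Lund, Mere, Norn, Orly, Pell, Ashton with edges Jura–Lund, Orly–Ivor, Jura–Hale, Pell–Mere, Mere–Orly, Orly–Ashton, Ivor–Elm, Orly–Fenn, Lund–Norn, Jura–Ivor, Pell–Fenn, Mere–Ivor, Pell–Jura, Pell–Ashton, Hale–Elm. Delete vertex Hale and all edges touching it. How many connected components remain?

1

With Hale gone, the remaining components are: {Elm, Fenn, Ivor, Jura, Lund, Mere, Norn, Orly, Pell, Ashton}.
That is 1 component.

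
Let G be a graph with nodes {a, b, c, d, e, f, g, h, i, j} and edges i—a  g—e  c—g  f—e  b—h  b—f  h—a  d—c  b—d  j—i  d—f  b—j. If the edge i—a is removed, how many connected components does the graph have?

i and a are still connected via i-j-b-h-a, so the component count stays at 1.

1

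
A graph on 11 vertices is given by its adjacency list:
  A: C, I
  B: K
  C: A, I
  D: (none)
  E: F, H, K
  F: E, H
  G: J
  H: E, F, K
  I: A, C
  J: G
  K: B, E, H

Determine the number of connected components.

D is isolated — a component by itself.
Starting from G we can reach G, J. That is one component of size 2.
Starting from A we can reach A, C, I. That is one component of size 3.
Starting from B we can reach B, E, F, H, K. That is one component of size 5.
Total: 4 components.

4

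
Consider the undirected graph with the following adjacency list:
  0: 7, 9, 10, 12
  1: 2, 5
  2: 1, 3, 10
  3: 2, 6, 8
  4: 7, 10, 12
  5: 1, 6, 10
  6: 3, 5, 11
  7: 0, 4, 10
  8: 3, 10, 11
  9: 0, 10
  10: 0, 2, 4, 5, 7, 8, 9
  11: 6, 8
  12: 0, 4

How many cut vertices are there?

1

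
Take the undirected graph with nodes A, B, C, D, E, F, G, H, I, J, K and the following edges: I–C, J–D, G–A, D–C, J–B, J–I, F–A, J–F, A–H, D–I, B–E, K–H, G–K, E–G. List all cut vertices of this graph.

J

Removing J increases the component count from 1 to 2, so J is a cut vertex.
By contrast removing H leaves 1 component; it is not a cut vertex. No other vertex is a cut vertex either.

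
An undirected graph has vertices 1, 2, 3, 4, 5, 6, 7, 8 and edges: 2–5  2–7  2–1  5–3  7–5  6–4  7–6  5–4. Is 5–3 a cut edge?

Yes

Removing 5–3 leaves no path between 5 and 3: the component count goes from 2 to 3. So it is a bridge.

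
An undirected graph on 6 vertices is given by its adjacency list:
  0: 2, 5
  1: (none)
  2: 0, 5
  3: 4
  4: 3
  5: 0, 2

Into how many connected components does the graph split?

3

1 is isolated — a component by itself.
Starting from 3 we can reach 3, 4. That is one component of size 2.
Starting from 0 we can reach 0, 2, 5. That is one component of size 3.
Total: 3 components.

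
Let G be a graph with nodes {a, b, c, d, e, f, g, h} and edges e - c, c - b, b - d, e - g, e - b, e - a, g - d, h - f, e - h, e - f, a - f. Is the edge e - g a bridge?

No

After removing e - g, the path e-b-d-g still connects them, so the edge is not a bridge.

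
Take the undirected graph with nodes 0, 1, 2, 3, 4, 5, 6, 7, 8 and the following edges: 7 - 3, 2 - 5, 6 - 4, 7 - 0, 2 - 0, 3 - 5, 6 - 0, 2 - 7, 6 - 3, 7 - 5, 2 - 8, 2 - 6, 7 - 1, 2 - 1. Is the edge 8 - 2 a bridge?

Removing 8 - 2 leaves no path between 8 and 2: the component count goes from 1 to 2. So it is a bridge.

Yes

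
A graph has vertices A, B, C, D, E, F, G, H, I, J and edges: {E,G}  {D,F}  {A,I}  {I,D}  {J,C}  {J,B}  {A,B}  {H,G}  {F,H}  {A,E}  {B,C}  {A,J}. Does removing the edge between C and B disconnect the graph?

No

After removing C–B, the path C-J-B still connects them, so the edge is not a bridge.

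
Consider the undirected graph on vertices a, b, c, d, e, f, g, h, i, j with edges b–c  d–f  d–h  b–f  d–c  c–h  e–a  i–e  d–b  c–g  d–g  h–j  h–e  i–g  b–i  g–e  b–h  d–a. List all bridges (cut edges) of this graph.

h-j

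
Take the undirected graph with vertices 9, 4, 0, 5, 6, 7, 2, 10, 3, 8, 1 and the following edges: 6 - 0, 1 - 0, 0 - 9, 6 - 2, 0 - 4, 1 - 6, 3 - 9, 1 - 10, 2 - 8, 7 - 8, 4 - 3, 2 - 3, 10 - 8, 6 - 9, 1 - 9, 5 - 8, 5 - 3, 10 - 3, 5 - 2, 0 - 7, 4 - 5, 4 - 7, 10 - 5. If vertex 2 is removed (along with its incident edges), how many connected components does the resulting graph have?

1

With 2 gone, the remaining components are: {0, 1, 3, 4, 5, 6, 7, 8, 9, 10}.
That is 1 component.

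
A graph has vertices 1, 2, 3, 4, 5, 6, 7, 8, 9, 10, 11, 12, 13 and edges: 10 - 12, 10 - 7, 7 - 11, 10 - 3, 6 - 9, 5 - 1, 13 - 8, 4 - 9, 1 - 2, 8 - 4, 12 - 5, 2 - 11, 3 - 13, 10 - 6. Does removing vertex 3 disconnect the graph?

No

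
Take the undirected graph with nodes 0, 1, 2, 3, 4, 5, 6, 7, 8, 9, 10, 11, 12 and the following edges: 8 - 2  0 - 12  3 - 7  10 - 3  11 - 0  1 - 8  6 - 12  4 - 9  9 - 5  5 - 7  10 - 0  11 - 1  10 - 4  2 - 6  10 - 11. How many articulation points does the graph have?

Removing 10 increases the component count from 1 to 2, so 10 is a cut vertex.
By contrast removing 3 leaves 1 component; it is not a cut vertex. No other vertex is a cut vertex either.

1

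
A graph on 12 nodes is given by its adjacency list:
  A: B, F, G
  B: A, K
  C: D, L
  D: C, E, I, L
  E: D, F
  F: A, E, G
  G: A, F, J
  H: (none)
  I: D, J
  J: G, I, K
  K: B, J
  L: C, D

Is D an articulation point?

Deleting D raises the number of components from 2 to 3, so D is a cut vertex.

Yes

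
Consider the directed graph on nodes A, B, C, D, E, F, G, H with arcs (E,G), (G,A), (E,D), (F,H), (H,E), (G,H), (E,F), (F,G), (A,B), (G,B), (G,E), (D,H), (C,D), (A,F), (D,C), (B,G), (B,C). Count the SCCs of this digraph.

1

{A, B, C, D, E, F, G, H} are all mutually reachable — one SCC of size 8.
That gives 1 strongly connected component.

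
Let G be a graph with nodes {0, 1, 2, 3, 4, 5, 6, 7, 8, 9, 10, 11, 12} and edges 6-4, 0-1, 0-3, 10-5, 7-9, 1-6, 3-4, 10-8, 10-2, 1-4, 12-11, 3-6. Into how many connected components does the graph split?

4

Starting from 11 we can reach 11, 12. That is one component of size 2.
Starting from 7 we can reach 7, 9. That is one component of size 2.
Starting from 2 we can reach 2, 5, 8, 10. That is one component of size 4.
Starting from 0 we can reach 0, 1, 3, 4, 6. That is one component of size 5.
Total: 4 components.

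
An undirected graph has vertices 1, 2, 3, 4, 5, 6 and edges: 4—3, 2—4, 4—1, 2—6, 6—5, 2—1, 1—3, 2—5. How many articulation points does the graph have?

Removing 2 increases the component count from 1 to 2, so 2 is a cut vertex.
By contrast removing 1 leaves 1 component; it is not a cut vertex. No other vertex is a cut vertex either.

1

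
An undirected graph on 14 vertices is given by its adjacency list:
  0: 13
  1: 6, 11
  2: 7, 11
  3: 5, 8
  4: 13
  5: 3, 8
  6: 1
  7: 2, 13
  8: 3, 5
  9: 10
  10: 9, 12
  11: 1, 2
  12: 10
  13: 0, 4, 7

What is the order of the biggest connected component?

8

Starting from 9 we can reach 9, 10, 12. That is one component of size 3.
Starting from 3 we can reach 3, 5, 8. That is one component of size 3.
Starting from 0 we can reach 0, 1, 2, 4, 6, 7, 11, 13. That is one component of size 8.
The largest has 8 vertices.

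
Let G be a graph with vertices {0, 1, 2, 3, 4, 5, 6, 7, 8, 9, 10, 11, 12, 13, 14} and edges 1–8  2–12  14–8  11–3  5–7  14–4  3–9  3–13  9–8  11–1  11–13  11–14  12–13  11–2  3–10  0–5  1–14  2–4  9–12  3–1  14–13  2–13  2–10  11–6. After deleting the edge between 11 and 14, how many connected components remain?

2

11 and 14 are still connected via 11-1-14, so the component count stays at 2.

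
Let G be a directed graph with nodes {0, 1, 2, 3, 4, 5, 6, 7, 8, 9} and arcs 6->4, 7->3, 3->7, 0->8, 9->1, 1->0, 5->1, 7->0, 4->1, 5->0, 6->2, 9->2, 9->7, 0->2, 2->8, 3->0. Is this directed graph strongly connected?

No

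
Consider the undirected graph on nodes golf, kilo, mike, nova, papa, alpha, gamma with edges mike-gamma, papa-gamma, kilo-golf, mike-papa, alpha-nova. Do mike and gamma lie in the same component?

From mike we can reach mike, papa, gamma, which includes gamma.

Yes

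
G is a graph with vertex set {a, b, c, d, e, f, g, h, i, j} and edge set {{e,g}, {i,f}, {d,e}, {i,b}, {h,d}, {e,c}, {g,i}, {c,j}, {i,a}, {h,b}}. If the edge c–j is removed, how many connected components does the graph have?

Before removal there is 1 component.
c–j is a bridge — removing it separates c's side from j's side.
After removal: 2 components.

2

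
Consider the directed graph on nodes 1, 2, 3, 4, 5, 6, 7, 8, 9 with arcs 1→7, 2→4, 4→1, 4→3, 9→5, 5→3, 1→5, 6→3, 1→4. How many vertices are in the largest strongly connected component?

2

{1, 4} are all mutually reachable — one SCC of size 2.
{8} is an SCC by itself.
{9} is an SCC by itself.
{5} is an SCC by itself.
{3} is an SCC by itself.
(and 3 more singleton SCCs)
The largest has 2 vertices.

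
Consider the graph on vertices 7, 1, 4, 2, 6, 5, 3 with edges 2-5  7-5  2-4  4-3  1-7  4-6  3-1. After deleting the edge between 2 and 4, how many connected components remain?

2 and 4 are still connected via 2-5-7-1-3-4, so the component count stays at 1.

1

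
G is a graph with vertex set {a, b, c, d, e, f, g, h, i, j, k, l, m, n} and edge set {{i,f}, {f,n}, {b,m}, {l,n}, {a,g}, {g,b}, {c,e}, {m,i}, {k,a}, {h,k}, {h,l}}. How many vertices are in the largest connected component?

j is isolated — a component by itself.
d is isolated — a component by itself.
Starting from c we can reach c, e. That is one component of size 2.
Starting from a we can reach a, b, f, g, h, i, k, l, m, n. That is one component of size 10.
The largest has 10 vertices.

10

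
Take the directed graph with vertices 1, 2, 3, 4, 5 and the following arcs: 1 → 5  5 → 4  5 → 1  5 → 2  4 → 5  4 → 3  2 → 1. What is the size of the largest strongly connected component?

4

{1, 2, 4, 5} are all mutually reachable — one SCC of size 4.
{3} is an SCC by itself.
The largest has 4 vertices.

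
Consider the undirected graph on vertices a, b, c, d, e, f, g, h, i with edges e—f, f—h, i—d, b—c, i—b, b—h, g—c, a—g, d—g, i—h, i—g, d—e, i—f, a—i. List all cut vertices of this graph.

none

Removing g, for instance, still leaves 1 component. No single vertex removal increases the component count — the graph has no articulation points.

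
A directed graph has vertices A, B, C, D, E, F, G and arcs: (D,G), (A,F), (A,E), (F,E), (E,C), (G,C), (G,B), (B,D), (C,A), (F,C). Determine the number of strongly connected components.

2

{A, C, E, F} are all mutually reachable — one SCC of size 4.
{B, D, G} are all mutually reachable — one SCC of size 3.
That gives 2 strongly connected components.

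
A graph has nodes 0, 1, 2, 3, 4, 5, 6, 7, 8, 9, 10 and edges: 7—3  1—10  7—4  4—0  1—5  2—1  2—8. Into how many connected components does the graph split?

4

9 is isolated — a component by itself.
6 is isolated — a component by itself.
Starting from 0 we can reach 0, 3, 4, 7. That is one component of size 4.
Starting from 1 we can reach 1, 2, 5, 8, 10. That is one component of size 5.
Total: 4 components.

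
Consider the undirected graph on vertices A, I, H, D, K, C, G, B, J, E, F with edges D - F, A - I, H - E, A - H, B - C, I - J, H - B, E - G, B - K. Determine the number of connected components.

2

Starting from D we can reach D, F. That is one component of size 2.
Starting from A we can reach A, B, C, E, G, H, I, J, K. That is one component of size 9.
Total: 2 components.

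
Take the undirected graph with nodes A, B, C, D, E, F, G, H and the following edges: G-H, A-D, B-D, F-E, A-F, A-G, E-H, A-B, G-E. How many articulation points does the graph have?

Removing A increases the component count from 2 to 3, so A is a cut vertex.
By contrast removing B leaves 2 components; it is not a cut vertex. No other vertex is a cut vertex either.

1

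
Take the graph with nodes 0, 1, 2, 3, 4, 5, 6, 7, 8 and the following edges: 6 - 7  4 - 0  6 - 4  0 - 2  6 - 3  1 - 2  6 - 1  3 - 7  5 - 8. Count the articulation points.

1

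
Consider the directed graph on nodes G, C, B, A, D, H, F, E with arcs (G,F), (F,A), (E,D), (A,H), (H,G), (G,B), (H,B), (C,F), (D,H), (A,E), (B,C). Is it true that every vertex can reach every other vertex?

Yes

From C we can reach every vertex (A, B, C, D, E, F, G, H), and every vertex can reach C (A, B, C, D, E, F, G, H). So the whole graph is one strongly connected component.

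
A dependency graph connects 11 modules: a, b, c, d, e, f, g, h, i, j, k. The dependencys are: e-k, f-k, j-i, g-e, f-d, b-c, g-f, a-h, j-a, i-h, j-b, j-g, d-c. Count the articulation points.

Removing j increases the component count from 1 to 2, so j is a cut vertex.
By contrast removing e leaves 1 component; it is not a cut vertex. No other vertex is a cut vertex either.

1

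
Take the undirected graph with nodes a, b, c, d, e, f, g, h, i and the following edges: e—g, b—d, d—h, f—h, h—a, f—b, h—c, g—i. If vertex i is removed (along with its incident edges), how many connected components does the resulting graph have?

With i gone, the remaining components are: {e, g}; {a, b, c, d, f, h}.
That is 2 components.

2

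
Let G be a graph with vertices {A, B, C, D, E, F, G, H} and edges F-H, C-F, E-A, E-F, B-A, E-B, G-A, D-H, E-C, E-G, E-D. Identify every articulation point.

E

Removing E increases the component count from 1 to 2, so E is a cut vertex.
By contrast removing B leaves 1 component; it is not a cut vertex. No other vertex is a cut vertex either.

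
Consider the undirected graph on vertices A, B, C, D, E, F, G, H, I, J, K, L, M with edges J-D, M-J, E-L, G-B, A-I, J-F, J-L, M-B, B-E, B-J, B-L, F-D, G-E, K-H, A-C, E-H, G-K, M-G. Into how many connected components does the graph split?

2

Starting from A we can reach A, C, I. That is one component of size 3.
Starting from B we can reach B, D, E, F, G, H, J, K, L, M. That is one component of size 10.
Total: 2 components.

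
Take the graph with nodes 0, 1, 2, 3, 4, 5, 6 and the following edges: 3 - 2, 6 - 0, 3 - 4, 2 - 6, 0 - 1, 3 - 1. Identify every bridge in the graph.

3-4

The edges on the cycle 3-2-6-0-1-3 are not bridges since each lies on that cycle.
But removing 3 - 4 disconnects 3 from 4 — this is a bridge.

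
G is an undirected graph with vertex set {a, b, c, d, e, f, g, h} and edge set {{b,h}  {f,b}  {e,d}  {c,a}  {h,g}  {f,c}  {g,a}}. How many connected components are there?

2

Starting from d we can reach d, e. That is one component of size 2.
Starting from a we can reach a, b, c, f, g, h. That is one component of size 6.
Total: 2 components.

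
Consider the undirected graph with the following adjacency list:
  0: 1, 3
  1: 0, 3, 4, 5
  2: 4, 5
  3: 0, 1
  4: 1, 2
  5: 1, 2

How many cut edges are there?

0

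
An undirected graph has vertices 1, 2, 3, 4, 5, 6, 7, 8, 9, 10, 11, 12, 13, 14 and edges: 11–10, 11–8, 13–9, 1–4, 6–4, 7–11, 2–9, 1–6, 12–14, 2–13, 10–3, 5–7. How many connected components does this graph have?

Starting from 12 we can reach 12, 14. That is one component of size 2.
Starting from 1 we can reach 1, 4, 6. That is one component of size 3.
Starting from 2 we can reach 2, 9, 13. That is one component of size 3.
Starting from 3 we can reach 3, 5, 7, 8, 10, 11. That is one component of size 6.
Total: 4 components.

4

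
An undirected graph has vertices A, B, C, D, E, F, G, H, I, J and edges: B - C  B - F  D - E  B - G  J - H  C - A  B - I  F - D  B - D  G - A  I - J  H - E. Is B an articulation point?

Yes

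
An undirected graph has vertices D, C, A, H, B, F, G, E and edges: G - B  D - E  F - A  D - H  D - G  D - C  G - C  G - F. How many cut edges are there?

5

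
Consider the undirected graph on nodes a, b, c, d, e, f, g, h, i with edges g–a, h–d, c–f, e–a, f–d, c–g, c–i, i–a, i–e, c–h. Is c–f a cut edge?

After removing c–f, the path c-h-d-f still connects them, so the edge is not a bridge.

No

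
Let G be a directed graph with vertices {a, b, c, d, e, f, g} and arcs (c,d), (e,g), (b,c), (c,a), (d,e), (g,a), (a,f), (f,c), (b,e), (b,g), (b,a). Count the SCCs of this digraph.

{a, c, d, e, f, g} are all mutually reachable — one SCC of size 6.
{b} is an SCC by itself.
That gives 2 strongly connected components.

2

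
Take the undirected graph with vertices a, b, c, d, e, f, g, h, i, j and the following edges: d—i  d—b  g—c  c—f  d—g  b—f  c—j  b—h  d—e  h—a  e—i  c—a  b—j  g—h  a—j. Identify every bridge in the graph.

none

The edges on the cycle d-e-i-d are not bridges since each lies on that cycle.
Every edge lies on some cycle, so there are no bridges.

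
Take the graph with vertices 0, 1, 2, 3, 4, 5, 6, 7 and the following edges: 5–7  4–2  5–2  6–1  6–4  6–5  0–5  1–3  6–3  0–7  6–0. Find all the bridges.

The edges on the cycle 6-1-3-6 are not bridges since each lies on that cycle.
Every edge lies on some cycle, so there are no bridges.

none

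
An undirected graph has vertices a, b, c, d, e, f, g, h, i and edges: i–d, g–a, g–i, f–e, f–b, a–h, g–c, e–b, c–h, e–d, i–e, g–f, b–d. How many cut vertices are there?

1

Removing g increases the component count from 1 to 2, so g is a cut vertex.
By contrast removing d leaves 1 component; it is not a cut vertex. No other vertex is a cut vertex either.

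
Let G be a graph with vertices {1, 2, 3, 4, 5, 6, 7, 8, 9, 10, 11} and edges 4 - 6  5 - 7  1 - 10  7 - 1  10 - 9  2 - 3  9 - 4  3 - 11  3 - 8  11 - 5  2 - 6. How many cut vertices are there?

1

Removing 3 increases the component count from 1 to 2, so 3 is a cut vertex.
By contrast removing 1 leaves 1 component; it is not a cut vertex. No other vertex is a cut vertex either.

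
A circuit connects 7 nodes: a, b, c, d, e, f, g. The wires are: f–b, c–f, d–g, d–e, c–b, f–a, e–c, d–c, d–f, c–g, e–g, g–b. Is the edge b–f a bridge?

After removing b–f, the path b-c-f still connects them, so the edge is not a bridge.

No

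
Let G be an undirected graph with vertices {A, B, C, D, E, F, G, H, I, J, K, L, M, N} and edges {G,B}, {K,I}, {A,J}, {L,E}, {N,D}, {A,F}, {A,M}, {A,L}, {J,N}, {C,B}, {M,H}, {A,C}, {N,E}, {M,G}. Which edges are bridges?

A-F, D-N, H-M, I-K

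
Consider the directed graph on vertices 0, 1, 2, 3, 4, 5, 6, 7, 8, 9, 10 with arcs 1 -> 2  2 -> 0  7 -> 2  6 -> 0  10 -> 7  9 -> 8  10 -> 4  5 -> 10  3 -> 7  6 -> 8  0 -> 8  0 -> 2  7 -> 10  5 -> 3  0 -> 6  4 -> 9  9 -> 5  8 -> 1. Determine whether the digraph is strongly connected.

No

There is no directed path from 6 to 4, so the graph is not strongly connected.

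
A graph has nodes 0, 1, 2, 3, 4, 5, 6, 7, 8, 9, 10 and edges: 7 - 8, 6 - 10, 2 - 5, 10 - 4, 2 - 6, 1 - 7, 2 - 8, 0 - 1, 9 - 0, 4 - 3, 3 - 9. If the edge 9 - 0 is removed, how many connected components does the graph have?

1

9 and 0 are still connected via 9-3-4-10-6-2-8-7-1-0, so the component count stays at 1.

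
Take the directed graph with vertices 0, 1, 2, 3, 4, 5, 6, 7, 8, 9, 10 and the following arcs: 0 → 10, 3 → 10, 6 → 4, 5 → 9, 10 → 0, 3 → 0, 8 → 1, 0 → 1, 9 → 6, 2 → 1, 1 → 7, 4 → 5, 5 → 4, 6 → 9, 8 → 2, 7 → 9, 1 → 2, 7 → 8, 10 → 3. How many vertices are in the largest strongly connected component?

4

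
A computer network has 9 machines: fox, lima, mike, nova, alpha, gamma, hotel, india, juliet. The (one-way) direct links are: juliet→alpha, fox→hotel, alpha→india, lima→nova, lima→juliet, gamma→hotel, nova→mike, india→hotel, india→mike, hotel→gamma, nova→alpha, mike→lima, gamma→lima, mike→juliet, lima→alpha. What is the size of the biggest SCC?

{lima, mike, nova, alpha, gamma, hotel, india, juliet} are all mutually reachable — one SCC of size 8.
{fox} is an SCC by itself.
The largest has 8 vertices.

8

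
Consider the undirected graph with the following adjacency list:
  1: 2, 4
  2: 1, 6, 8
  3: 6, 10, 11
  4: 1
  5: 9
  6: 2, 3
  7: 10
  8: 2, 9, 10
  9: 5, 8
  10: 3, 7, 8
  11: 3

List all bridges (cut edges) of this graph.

1-2, 1-4, 10-7, 11-3, 5-9, 8-9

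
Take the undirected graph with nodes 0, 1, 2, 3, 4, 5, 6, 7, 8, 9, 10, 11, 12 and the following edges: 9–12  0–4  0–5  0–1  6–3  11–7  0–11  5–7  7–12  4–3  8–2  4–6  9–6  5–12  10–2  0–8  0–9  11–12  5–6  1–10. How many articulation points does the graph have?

1

Removing 0 increases the component count from 1 to 2, so 0 is a cut vertex.
By contrast removing 8 leaves 1 component; it is not a cut vertex. No other vertex is a cut vertex either.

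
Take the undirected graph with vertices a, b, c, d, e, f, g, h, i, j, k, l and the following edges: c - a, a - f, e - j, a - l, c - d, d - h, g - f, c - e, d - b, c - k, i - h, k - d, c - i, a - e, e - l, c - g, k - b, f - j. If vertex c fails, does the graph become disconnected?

Yes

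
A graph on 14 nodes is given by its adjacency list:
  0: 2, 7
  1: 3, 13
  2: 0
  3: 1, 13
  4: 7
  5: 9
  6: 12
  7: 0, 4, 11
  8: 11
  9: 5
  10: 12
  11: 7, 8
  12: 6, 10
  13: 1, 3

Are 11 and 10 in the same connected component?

The component containing 11 is {0, 2, 4, 7, 8, 11}, and 10 is not in it.

No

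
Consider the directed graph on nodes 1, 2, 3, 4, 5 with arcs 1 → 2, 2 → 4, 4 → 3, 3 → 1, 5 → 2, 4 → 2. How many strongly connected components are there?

2

{1, 2, 3, 4} are all mutually reachable — one SCC of size 4.
{5} is an SCC by itself.
That gives 2 strongly connected components.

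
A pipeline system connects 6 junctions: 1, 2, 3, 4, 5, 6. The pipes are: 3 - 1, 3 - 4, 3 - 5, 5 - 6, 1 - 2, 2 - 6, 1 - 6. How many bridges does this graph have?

The edges on the cycle 3-1-2-6-5-3 are not bridges since each lies on that cycle.
But removing 4 - 3 disconnects 4 from 3 — this is a bridge.

1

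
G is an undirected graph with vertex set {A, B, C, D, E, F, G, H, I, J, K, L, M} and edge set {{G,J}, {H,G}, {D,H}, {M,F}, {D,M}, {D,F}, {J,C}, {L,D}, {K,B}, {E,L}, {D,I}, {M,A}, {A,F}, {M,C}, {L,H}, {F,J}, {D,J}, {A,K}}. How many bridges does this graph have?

The edges on the cycle D-H-G-J-F-A-M-D are not bridges since each lies on that cycle.
But removing B–K disconnects B from K; removing L–E disconnects L from E; removing I–D disconnects I from D; removing A–K disconnects A from K — these are bridges.
That makes 4 bridges.

4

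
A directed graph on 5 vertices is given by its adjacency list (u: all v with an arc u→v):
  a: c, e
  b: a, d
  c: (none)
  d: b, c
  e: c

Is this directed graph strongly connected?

There is no directed path from e to b, so the graph is not strongly connected.

No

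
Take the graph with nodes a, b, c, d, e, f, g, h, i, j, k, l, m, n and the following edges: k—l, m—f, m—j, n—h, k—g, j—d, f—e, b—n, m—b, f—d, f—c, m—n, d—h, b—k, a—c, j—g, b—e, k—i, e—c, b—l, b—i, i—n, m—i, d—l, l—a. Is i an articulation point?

No

Deleting i leaves 1 component (was 1) (its neighbors b, k, m, n remain connected to each other), so i is not a cut vertex.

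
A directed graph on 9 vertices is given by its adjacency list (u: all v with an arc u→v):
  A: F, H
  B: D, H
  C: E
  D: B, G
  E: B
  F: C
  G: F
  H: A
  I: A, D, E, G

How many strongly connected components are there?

2

{A, B, C, D, E, F, G, H} are all mutually reachable — one SCC of size 8.
{I} is an SCC by itself.
That gives 2 strongly connected components.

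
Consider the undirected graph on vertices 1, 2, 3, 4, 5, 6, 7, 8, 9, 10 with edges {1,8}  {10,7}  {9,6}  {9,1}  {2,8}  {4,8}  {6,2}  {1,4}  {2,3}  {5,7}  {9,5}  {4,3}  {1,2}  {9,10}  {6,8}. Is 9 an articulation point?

Deleting 9 raises the number of components from 1 to 2, so 9 is a cut vertex.

Yes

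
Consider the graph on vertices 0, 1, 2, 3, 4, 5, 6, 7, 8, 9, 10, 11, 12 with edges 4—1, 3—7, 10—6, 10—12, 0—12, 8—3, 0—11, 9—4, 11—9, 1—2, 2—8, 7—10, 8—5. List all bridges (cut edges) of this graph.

10-6, 5-8

The edges on the cycle 0-11-9-4-1-2-8-3-7-10-12-0 are not bridges since each lies on that cycle.
But removing 10—6 disconnects 10 from 6; removing 5—8 disconnects 5 from 8 — these are bridges.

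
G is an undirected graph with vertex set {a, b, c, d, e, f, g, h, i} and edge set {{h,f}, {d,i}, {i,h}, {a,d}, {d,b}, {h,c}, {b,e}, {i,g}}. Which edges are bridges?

a-d, b-d, b-e, c-h, d-i, f-h, g-i, h-i

removing d–b disconnects d from b; removing e–b disconnects e from b; removing i–h disconnects i from h; removing d–a disconnects d from a — these are bridges.
In total 8 edges are bridges.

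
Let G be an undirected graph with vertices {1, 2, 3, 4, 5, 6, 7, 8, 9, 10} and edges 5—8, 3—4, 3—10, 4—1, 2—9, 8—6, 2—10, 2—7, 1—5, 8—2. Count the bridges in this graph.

The edges on the cycle 3-4-1-5-8-2-10-3 are not bridges since each lies on that cycle.
But removing 6—8 disconnects 6 from 8; removing 2—7 disconnects 2 from 7; removing 9—2 disconnects 9 from 2 — these are bridges.
That makes 3 bridges.

3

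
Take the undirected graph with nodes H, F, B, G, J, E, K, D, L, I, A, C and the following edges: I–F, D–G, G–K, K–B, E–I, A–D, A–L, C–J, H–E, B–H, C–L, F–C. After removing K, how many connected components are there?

1

With K gone, the remaining components are: {A, B, C, D, E, F, G, H, I, J, L}.
That is 1 component.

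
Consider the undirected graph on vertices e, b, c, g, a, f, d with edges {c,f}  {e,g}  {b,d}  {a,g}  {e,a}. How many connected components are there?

3

Starting from c we can reach c, f. That is one component of size 2.
Starting from b we can reach b, d. That is one component of size 2.
Starting from a we can reach a, e, g. That is one component of size 3.
Total: 3 components.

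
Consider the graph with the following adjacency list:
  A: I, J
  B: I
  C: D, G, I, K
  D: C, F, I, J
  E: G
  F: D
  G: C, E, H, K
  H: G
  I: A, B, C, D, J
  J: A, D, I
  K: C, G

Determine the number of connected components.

Starting from A we can reach A, B, C, D, E, F, G, H, I, J, K. That is one component of size 11.
Total: 1 component.

1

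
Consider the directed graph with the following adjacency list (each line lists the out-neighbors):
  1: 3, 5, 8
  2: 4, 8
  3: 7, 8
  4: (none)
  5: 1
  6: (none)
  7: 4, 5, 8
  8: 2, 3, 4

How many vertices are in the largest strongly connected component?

6

{1, 2, 3, 5, 7, 8} are all mutually reachable — one SCC of size 6.
{4} is an SCC by itself.
{6} is an SCC by itself.
The largest has 6 vertices.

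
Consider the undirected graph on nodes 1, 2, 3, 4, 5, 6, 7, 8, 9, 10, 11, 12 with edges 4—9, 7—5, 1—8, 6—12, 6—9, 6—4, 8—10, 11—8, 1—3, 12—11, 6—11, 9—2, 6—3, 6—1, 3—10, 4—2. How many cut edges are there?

1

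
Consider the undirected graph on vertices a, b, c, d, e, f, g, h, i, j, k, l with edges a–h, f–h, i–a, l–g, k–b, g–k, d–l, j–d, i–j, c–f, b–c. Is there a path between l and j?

Yes

From l we can reach a, b, c, d, f, g, h, i, j, k, l, which includes j.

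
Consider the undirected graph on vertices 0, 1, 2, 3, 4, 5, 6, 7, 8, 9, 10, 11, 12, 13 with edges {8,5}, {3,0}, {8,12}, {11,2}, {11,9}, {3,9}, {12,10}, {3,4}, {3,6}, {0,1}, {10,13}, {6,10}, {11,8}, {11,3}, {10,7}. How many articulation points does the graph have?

5

Removing 0 increases the component count from 1 to 2, so 0 is a cut vertex.
Removing 3 increases the component count from 1 to 3, so 3 is a cut vertex.
Removing 8 increases the component count from 1 to 2, so 8 is a cut vertex.
Likewise 10, 11 are cut vertices.
By contrast removing 5 leaves 1 component; it is not a cut vertex. No other vertex is a cut vertex either.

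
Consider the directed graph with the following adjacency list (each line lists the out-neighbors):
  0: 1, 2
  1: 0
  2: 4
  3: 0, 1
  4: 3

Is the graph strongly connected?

Yes

From 4 we can reach every vertex (0, 1, 2, 3, 4), and every vertex can reach 4 (0, 1, 2, 3, 4). So the whole graph is one strongly connected component.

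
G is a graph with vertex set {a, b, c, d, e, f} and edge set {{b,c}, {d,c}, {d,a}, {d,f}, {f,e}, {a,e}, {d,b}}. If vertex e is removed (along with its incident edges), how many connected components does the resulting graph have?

With e gone, the remaining components are: {a, b, c, d, f}.
That is 1 component.

1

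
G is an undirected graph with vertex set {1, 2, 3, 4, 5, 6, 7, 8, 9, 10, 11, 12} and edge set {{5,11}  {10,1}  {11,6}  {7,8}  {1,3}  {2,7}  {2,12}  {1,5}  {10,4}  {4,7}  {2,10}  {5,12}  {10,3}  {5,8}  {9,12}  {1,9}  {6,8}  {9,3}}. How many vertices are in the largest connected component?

12

Starting from 1 we can reach 1, 2, 3, 4, 5, 6, 7, 8, 9, 10, 11, 12. That is one component of size 12.
The largest has 12 vertices.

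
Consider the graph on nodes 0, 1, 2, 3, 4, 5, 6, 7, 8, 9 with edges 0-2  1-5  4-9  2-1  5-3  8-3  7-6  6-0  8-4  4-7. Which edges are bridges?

4-9

The edges on the cycle 8-4-7-6-0-2-1-5-3-8 are not bridges since each lies on that cycle.
But removing 4-9 disconnects 4 from 9 — this is a bridge.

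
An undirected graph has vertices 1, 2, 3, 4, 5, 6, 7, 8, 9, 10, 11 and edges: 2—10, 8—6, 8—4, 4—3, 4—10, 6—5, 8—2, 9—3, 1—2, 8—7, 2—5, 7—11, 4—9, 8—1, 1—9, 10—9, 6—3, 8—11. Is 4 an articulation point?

No

Deleting 4 leaves 1 component (was 1) (its neighbors 3, 8, 9, 10 remain connected to each other), so 4 is not a cut vertex.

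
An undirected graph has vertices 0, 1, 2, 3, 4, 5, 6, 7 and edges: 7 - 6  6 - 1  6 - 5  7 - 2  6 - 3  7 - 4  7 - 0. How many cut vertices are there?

Removing 6 increases the component count from 1 to 4, so 6 is a cut vertex.
Removing 7 increases the component count from 1 to 4, so 7 is a cut vertex.
By contrast removing 2 leaves 1 component; it is not a cut vertex. No other vertex is a cut vertex either.

2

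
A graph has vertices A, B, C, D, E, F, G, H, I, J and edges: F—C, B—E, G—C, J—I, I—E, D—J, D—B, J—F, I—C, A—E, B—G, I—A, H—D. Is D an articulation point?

Deleting D raises the number of components from 1 to 2, so D is a cut vertex.

Yes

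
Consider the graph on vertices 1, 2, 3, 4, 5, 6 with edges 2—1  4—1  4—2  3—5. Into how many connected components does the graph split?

6 is isolated — a component by itself.
Starting from 3 we can reach 3, 5. That is one component of size 2.
Starting from 1 we can reach 1, 2, 4. That is one component of size 3.
Total: 3 components.

3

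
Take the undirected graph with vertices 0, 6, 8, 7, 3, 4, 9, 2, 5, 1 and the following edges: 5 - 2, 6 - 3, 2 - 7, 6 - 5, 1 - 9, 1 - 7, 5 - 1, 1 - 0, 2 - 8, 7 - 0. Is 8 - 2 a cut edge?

Removing 8 - 2 leaves no path between 8 and 2: the component count goes from 2 to 3. So it is a bridge.

Yes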